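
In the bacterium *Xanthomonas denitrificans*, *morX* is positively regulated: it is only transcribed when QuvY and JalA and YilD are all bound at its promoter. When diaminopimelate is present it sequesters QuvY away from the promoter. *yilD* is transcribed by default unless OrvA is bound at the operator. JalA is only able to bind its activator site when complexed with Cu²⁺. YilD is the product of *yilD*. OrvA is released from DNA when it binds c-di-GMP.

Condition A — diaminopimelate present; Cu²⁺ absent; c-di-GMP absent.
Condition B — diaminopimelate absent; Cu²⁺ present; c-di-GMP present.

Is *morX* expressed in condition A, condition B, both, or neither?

Condition A:
Diaminopimelate is present, so QuvY is inactive.
Cu²⁺ is absent, so JalA is inactive.
c-di-GMP is absent, so OrvA is active.
With repressor OrvA bound, *yilD* is not transcribed.
So YilD is not produced.
Required activator QuvY is absent, so *morX* is not transcribed.
→ *morX* is OFF in A.
Condition B:
Diaminopimelate is absent, so QuvY is active.
Cu²⁺ is present, so JalA is active.
c-di-GMP is present, so OrvA is inactive.
With no repressor bound, *yilD* is transcribed.
So YilD is produced and active.
No repressor is bound and QuvY and JalA and YilD are active, so *morX* is transcribed.
→ *morX* is ON in B.

B only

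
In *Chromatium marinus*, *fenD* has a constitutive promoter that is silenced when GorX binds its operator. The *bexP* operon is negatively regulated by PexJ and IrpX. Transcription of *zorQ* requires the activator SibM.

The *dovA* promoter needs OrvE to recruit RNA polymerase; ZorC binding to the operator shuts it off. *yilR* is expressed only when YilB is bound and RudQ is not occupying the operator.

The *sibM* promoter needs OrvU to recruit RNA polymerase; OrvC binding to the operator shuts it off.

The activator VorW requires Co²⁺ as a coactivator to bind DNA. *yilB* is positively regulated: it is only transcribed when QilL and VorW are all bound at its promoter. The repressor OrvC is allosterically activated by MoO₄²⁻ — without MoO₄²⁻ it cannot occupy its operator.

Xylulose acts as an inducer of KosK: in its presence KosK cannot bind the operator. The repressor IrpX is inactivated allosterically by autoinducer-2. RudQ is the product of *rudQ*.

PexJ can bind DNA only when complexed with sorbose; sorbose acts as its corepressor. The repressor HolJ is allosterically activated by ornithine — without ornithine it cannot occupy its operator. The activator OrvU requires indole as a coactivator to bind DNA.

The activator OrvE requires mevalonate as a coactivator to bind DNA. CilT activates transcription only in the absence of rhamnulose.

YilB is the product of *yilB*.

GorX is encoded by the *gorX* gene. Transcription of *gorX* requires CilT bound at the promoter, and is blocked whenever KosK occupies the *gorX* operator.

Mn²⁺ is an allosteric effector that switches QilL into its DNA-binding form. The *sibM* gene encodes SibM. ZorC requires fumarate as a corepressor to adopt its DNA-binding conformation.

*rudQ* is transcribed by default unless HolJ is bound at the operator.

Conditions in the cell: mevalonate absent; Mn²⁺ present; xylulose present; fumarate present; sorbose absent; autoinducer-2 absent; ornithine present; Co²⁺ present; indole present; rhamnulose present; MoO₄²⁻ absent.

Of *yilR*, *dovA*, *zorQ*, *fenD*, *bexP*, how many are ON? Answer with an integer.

Ornithine is present, so HolJ is active.
With repressor HolJ bound, *rudQ* is not transcribed.
So RudQ is not produced.
Mn²⁺ is present, so QilL is active.
Co²⁺ is present, so VorW is active.
No repressor is bound and QilL and VorW are active, so *yilB* is transcribed.
So YilB is produced and active.
No repressor is bound and YilB is active, so *yilR* is transcribed.
→ *yilR* is ON.
Fumarate is present, so ZorC is active.
Mevalonate is absent, so OrvE is inactive.
With repressor ZorC bound, *dovA* is not transcribed.
→ *dovA* is OFF.
MoO₄²⁻ is absent, so OrvC is inactive.
Indole is present, so OrvU is active.
No repressor is bound and OrvU is active, so *sibM* is transcribed.
So SibM is produced and active.
No repressor is bound and SibM is active, so *zorQ* is transcribed.
→ *zorQ* is ON.
Rhamnulose is present, so CilT is inactive.
Xylulose is present, so KosK is inactive.
Required activator CilT is absent, so *gorX* is not transcribed.
So GorX is not produced.
With no repressor bound, *fenD* is transcribed.
→ *fenD* is ON.
Sorbose is absent, so PexJ is inactive.
Autoinducer-2 is absent, so IrpX is active.
With repressor IrpX bound, *bexP* is not transcribed.
→ *bexP* is OFF.
3 of the 5 genes are transcribed.

3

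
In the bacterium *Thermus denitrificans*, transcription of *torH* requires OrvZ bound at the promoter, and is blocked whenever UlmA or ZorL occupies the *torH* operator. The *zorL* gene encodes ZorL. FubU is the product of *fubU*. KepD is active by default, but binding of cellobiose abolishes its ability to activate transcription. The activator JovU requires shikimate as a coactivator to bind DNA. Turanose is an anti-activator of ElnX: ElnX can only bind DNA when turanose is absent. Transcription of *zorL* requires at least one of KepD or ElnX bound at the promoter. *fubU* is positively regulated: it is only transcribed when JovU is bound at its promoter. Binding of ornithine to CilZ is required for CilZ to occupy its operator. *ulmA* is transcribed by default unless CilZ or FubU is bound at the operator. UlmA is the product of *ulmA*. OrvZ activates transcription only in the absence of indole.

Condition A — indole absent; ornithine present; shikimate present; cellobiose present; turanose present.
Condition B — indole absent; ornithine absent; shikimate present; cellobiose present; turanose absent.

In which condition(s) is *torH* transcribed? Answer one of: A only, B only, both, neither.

A only

Condition A:
Indole is absent, so OrvZ is active.
Ornithine is present, so CilZ is active.
Shikimate is present, so JovU is active.
No repressor is bound and JovU is active, so *fubU* is transcribed.
So FubU is produced and active.
With repressor CilZ bound, *ulmA* is not transcribed.
So UlmA is not produced.
Cellobiose is present, so KepD is inactive.
Turanose is present, so ElnX is inactive.
No activator is available at the *zorL* promoter, so *zorL* is not transcribed.
So ZorL is not produced.
No repressor is bound and OrvZ is active, so *torH* is transcribed.
→ *torH* is ON in A.
Condition B:
Indole is absent, so OrvZ is active.
Ornithine is absent, so CilZ is inactive.
Shikimate is present, so JovU is active.
No repressor is bound and JovU is active, so *fubU* is transcribed.
So FubU is produced and active.
With repressor FubU bound, *ulmA* is not transcribed.
So UlmA is not produced.
Cellobiose is present, so KepD is inactive.
Turanose is absent, so ElnX is active.
Activator ElnX is present, so *zorL* is transcribed.
So ZorL is produced and active.
With repressor ZorL bound, *torH* is not transcribed.
→ *torH* is OFF in B.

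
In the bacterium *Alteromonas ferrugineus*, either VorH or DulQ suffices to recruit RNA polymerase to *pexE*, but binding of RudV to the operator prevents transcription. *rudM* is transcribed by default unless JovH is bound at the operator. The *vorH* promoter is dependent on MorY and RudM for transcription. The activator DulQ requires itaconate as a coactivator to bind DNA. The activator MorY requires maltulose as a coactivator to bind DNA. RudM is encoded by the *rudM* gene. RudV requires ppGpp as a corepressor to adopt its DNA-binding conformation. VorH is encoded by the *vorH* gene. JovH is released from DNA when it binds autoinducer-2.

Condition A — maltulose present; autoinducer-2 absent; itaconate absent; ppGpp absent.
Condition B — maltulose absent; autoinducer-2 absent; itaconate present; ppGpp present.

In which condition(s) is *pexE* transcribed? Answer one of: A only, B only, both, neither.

Condition A:
Maltulose is present, so MorY is active.
Autoinducer-2 is absent, so JovH is active.
With repressor JovH bound, *rudM* is not transcribed.
So RudM is not produced.
Required activator RudM is absent, so *vorH* is not transcribed.
So VorH is not produced.
Itaconate is absent, so DulQ is inactive.
ppGpp is absent, so RudV is inactive.
No activator is available at the *pexE* promoter, so *pexE* is not transcribed.
→ *pexE* is OFF in A.
Condition B:
Maltulose is absent, so MorY is inactive.
Autoinducer-2 is absent, so JovH is active.
With repressor JovH bound, *rudM* is not transcribed.
So RudM is not produced.
Required activator MorY is absent, so *vorH* is not transcribed.
So VorH is not produced.
Itaconate is present, so DulQ is active.
ppGpp is present, so RudV is active.
With repressor RudV bound, *pexE* is not transcribed.
→ *pexE* is OFF in B.

neither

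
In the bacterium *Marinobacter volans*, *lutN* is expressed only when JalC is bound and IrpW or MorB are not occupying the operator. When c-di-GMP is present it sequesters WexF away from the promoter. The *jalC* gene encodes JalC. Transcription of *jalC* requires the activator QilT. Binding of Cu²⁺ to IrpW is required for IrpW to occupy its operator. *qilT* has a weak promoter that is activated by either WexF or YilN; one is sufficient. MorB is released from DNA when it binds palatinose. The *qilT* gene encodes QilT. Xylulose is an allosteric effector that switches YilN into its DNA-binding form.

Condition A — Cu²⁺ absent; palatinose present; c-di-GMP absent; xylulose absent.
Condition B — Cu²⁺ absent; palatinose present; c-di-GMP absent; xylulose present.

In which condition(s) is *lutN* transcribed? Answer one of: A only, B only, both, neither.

Condition A:
Cu²⁺ is absent, so IrpW is inactive.
Palatinose is present, so MorB is inactive.
c-di-GMP is absent, so WexF is active.
Xylulose is absent, so YilN is inactive.
Activator WexF is present, so *qilT* is transcribed.
So QilT is produced and active.
No repressor is bound and QilT is active, so *jalC* is transcribed.
So JalC is produced and active.
No repressor is bound and JalC is active, so *lutN* is transcribed.
→ *lutN* is ON in A.
Condition B:
Cu²⁺ is absent, so IrpW is inactive.
Palatinose is present, so MorB is inactive.
c-di-GMP is absent, so WexF is active.
Xylulose is present, so YilN is active.
Activator WexF is present, so *qilT* is transcribed.
So QilT is produced and active.
No repressor is bound and QilT is active, so *jalC* is transcribed.
So JalC is produced and active.
No repressor is bound and JalC is active, so *lutN* is transcribed.
→ *lutN* is ON in B.

both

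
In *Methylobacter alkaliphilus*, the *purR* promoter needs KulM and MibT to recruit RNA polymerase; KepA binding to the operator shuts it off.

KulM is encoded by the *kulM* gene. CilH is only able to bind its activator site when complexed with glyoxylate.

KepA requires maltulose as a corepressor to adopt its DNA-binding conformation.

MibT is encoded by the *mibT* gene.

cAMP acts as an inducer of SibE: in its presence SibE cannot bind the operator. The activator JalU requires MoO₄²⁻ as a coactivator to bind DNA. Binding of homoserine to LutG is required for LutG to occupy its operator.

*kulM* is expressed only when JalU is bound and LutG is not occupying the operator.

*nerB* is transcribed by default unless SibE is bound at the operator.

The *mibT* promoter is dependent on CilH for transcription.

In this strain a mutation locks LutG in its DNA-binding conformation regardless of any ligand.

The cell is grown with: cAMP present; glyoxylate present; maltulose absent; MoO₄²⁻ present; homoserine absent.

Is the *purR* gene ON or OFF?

OFF

Maltulose is absent, so KepA is inactive.
LutG is constitutively active in this strain.
MoO₄²⁻ is present, so JalU is active.
With repressor LutG bound, *kulM* is not transcribed.
So KulM is not produced.
Glyoxylate is present, so CilH is active.
No repressor is bound and CilH is active, so *mibT* is transcribed.
So MibT is produced and active.
Required activator KulM is absent, so *purR* is not transcribed.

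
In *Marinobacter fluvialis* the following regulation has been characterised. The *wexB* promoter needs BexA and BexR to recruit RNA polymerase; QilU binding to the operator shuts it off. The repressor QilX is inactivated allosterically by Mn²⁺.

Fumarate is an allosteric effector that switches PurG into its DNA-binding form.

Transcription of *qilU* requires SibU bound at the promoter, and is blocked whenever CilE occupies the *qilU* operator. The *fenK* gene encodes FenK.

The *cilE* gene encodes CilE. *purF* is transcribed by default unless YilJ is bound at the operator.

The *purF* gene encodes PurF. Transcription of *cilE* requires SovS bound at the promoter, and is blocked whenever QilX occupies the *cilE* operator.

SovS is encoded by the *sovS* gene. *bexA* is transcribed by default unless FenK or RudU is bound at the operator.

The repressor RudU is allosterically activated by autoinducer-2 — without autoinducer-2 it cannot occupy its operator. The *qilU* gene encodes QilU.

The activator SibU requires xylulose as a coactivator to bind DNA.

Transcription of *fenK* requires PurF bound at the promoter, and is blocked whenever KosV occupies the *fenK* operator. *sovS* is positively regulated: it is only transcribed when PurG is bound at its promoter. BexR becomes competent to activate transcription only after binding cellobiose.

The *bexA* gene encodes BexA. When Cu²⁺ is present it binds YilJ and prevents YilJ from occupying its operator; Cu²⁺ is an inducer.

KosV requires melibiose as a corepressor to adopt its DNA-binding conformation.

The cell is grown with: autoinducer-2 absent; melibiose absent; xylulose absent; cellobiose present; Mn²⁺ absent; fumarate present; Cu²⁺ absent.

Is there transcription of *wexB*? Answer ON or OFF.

ON

Mn²⁺ is absent, so QilX is active.
Fumarate is present, so PurG is active.
No repressor is bound and PurG is active, so *sovS* is transcribed.
So SovS is produced and active.
With repressor QilX bound, *cilE* is not transcribed.
So CilE is not produced.
Xylulose is absent, so SibU is inactive.
Required activator SibU is absent, so *qilU* is not transcribed.
So QilU is not produced.
Cu²⁺ is absent, so YilJ is active.
With repressor YilJ bound, *purF* is not transcribed.
So PurF is not produced.
Melibiose is absent, so KosV is inactive.
Required activator PurF is absent, so *fenK* is not transcribed.
So FenK is not produced.
Autoinducer-2 is absent, so RudU is inactive.
With no repressor bound, *bexA* is transcribed.
So BexA is produced and active.
Cellobiose is present, so BexR is active.
No repressor is bound and BexA and BexR are active, so *wexB* is transcribed.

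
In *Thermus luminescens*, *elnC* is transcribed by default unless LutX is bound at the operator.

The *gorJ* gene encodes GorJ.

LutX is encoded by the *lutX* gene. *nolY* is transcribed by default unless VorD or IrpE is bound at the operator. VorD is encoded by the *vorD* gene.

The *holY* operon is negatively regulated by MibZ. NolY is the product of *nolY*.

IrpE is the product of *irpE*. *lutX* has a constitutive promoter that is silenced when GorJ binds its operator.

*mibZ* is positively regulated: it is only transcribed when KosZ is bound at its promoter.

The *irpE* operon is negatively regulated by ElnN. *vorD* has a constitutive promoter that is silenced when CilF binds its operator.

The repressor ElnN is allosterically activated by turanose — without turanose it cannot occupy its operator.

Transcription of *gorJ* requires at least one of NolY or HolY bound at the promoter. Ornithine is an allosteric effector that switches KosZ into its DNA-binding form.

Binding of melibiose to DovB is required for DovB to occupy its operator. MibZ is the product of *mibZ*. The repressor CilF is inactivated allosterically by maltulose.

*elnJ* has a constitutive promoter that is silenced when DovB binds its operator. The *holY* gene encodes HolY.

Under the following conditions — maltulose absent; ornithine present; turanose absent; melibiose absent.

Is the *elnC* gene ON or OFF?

OFF

Maltulose is absent, so CilF is active.
With repressor CilF bound, *vorD* is not transcribed.
So VorD is not produced.
Turanose is absent, so ElnN is inactive.
With no repressor bound, *irpE* is transcribed.
So IrpE is produced and active.
With repressor IrpE bound, *nolY* is not transcribed.
So NolY is not produced.
Ornithine is present, so KosZ is active.
No repressor is bound and KosZ is active, so *mibZ* is transcribed.
So MibZ is produced and active.
With repressor MibZ bound, *holY* is not transcribed.
So HolY is not produced.
No activator is available at the *gorJ* promoter, so *gorJ* is not transcribed.
So GorJ is not produced.
With no repressor bound, *lutX* is transcribed.
So LutX is produced and active.
With repressor LutX bound, *elnC* is not transcribed.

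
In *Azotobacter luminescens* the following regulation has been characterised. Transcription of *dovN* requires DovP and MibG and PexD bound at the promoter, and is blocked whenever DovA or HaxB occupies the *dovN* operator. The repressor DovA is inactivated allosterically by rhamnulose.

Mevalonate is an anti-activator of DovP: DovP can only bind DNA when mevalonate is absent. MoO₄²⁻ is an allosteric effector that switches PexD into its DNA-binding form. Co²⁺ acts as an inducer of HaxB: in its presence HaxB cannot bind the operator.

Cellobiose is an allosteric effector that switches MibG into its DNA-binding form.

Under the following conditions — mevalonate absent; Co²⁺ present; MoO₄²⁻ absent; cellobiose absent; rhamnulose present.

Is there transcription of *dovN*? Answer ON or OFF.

Rhamnulose is present, so DovA is inactive.
Mevalonate is absent, so DovP is active.
Cellobiose is absent, so MibG is inactive.
MoO₄²⁻ is absent, so PexD is inactive.
Co²⁺ is present, so HaxB is inactive.
Required activator MibG is absent, so *dovN* is not transcribed.

OFF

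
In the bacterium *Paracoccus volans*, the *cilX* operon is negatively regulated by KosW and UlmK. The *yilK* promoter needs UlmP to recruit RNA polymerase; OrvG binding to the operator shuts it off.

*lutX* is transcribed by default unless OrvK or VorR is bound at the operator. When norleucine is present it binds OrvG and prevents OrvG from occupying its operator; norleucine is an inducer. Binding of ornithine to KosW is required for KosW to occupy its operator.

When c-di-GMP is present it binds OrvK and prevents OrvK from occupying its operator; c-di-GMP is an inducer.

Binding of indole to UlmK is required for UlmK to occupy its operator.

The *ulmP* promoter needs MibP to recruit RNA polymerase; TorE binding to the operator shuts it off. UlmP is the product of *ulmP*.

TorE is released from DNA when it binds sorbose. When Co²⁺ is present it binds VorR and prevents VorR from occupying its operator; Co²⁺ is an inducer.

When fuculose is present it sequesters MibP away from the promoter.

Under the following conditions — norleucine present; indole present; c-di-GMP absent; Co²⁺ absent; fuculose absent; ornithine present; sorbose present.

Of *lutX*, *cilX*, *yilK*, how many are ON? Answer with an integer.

1

c-di-GMP is absent, so OrvK is active.
Co²⁺ is absent, so VorR is active.
With repressor OrvK bound, *lutX* is not transcribed.
→ *lutX* is OFF.
Ornithine is present, so KosW is active.
Indole is present, so UlmK is active.
With repressor KosW bound, *cilX* is not transcribed.
→ *cilX* is OFF.
Norleucine is present, so OrvG is inactive.
Sorbose is present, so TorE is inactive.
Fuculose is absent, so MibP is active.
No repressor is bound and MibP is active, so *ulmP* is transcribed.
So UlmP is produced and active.
No repressor is bound and UlmP is active, so *yilK* is transcribed.
→ *yilK* is ON.
1 of the 3 genes is transcribed.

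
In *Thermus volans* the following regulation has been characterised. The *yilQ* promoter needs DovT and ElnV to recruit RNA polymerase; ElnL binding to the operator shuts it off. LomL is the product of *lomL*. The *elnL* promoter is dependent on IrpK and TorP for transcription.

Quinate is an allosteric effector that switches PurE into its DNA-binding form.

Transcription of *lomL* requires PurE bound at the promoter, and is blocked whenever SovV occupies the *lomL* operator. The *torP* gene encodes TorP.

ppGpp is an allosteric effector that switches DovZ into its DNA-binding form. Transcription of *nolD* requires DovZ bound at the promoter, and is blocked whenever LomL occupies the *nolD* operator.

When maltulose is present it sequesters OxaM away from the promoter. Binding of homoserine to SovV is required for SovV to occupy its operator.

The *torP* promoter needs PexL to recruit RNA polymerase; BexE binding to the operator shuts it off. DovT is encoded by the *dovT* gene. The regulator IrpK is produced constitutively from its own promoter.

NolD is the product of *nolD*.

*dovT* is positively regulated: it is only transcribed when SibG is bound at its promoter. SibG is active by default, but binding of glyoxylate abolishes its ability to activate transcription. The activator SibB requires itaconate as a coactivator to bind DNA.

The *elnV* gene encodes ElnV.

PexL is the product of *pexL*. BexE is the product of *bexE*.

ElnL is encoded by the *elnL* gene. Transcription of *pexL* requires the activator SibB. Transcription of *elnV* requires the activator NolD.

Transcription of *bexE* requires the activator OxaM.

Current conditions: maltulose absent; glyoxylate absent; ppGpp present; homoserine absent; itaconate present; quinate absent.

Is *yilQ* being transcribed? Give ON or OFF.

IrpK is produced constitutively and is active.
Maltulose is absent, so OxaM is active.
No repressor is bound and OxaM is active, so *bexE* is transcribed.
So BexE is produced and active.
Itaconate is present, so SibB is active.
No repressor is bound and SibB is active, so *pexL* is transcribed.
So PexL is produced and active.
With repressor BexE bound, *torP* is not transcribed.
So TorP is not produced.
Required activator TorP is absent, so *elnL* is not transcribed.
So ElnL is not produced.
Glyoxylate is absent, so SibG is active.
No repressor is bound and SibG is active, so *dovT* is transcribed.
So DovT is produced and active.
Quinate is absent, so PurE is inactive.
Homoserine is absent, so SovV is inactive.
Required activator PurE is absent, so *lomL* is not transcribed.
So LomL is not produced.
ppGpp is present, so DovZ is active.
No repressor is bound and DovZ is active, so *nolD* is transcribed.
So NolD is produced and active.
No repressor is bound and NolD is active, so *elnV* is transcribed.
So ElnV is produced and active.
No repressor is bound and DovT and ElnV are active, so *yilQ* is transcribed.

ON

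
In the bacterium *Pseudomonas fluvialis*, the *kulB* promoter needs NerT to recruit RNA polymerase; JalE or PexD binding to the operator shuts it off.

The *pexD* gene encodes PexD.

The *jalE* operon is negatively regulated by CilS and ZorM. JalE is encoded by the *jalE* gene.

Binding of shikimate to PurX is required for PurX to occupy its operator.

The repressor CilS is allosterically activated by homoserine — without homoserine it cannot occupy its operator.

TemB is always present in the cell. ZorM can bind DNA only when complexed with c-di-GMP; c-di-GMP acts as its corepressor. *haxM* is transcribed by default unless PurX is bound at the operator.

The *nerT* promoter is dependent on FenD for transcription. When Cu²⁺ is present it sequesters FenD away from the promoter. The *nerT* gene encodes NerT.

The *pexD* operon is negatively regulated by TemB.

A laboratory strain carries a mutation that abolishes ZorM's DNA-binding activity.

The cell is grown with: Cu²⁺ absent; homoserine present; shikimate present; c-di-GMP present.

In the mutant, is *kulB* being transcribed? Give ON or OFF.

ON

Cu²⁺ is absent, so FenD is active.
No repressor is bound and FenD is active, so *nerT* is transcribed.
So NerT is produced and active.
Homoserine is present, so CilS is active.
ZorM is non-functional in this strain, so it has no effect.
With repressor CilS bound, *jalE* is not transcribed.
So JalE is not produced.
TemB is produced constitutively and is active.
With repressor TemB bound, *pexD* is not transcribed.
So PexD is not produced.
No repressor is bound and NerT is active, so *kulB* is transcribed.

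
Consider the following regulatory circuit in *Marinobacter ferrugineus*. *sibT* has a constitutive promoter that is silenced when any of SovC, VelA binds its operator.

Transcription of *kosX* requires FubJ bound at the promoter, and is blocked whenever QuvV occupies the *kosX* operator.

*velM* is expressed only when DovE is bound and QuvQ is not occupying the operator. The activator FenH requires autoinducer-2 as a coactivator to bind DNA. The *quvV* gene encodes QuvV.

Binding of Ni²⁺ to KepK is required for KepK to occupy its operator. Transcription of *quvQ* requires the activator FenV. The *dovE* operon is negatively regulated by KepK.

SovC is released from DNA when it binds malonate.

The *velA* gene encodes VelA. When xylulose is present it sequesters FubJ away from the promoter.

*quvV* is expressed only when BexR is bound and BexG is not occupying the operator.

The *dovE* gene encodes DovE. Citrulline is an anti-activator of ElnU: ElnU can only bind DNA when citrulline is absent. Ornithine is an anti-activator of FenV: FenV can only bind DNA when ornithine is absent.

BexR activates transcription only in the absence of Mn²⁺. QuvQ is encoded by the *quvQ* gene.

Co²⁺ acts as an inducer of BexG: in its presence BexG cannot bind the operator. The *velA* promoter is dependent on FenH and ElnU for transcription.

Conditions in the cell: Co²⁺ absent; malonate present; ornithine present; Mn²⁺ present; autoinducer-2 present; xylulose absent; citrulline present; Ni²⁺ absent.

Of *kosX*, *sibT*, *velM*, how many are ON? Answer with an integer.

3

Xylulose is absent, so FubJ is active.
Co²⁺ is absent, so BexG is active.
Mn²⁺ is present, so BexR is inactive.
With repressor BexG bound, *quvV* is not transcribed.
So QuvV is not produced.
No repressor is bound and FubJ is active, so *kosX* is transcribed.
→ *kosX* is ON.
Malonate is present, so SovC is inactive.
Autoinducer-2 is present, so FenH is active.
Citrulline is present, so ElnU is inactive.
Required activator ElnU is absent, so *velA* is not transcribed.
So VelA is not produced.
With no repressor bound, *sibT* is transcribed.
→ *sibT* is ON.
Ni²⁺ is absent, so KepK is inactive.
With no repressor bound, *dovE* is transcribed.
So DovE is produced and active.
Ornithine is present, so FenV is inactive.
Required activator FenV is absent, so *quvQ* is not transcribed.
So QuvQ is not produced.
No repressor is bound and DovE is active, so *velM* is transcribed.
→ *velM* is ON.
3 of the 3 genes are transcribed.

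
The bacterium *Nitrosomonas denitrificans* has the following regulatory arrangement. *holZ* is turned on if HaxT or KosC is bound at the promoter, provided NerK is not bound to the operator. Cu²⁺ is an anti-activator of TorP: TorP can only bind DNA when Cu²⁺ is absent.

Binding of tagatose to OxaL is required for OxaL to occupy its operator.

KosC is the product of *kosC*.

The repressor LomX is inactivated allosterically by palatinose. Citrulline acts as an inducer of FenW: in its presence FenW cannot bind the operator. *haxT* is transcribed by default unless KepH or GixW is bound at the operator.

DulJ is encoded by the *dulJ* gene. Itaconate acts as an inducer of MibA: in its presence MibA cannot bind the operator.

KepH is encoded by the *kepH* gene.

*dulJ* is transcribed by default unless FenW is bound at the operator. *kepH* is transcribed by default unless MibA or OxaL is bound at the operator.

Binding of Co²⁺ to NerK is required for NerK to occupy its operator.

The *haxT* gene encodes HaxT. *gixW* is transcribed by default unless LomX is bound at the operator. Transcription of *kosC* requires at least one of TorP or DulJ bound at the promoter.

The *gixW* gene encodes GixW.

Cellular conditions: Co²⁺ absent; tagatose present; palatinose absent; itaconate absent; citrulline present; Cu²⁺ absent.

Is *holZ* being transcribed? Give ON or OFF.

ON

Itaconate is absent, so MibA is active.
Tagatose is present, so OxaL is active.
With repressor MibA bound, *kepH* is not transcribed.
So KepH is not produced.
Palatinose is absent, so LomX is active.
With repressor LomX bound, *gixW* is not transcribed.
So GixW is not produced.
With no repressor bound, *haxT* is transcribed.
So HaxT is produced and active.
Co²⁺ is absent, so NerK is inactive.
Cu²⁺ is absent, so TorP is active.
Citrulline is present, so FenW is inactive.
With no repressor bound, *dulJ* is transcribed.
So DulJ is produced and active.
Activator TorP is present, so *kosC* is transcribed.
So KosC is produced and active.
Activator HaxT is present, so *holZ* is transcribed.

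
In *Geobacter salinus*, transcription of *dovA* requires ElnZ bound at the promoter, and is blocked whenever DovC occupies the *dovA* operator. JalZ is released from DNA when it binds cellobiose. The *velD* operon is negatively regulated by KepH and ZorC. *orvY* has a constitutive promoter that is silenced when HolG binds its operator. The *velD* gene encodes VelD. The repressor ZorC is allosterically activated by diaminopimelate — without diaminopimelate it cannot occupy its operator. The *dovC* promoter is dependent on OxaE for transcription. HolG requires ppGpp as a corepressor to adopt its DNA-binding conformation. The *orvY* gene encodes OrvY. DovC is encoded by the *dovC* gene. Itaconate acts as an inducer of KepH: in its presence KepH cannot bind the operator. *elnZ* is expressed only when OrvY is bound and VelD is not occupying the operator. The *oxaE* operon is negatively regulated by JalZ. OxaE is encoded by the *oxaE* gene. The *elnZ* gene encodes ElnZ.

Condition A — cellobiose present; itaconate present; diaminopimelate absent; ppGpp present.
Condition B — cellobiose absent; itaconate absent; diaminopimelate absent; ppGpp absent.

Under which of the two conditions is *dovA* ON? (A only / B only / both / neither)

B only

Condition A:
Cellobiose is present, so JalZ is inactive.
With no repressor bound, *oxaE* is transcribed.
So OxaE is produced and active.
No repressor is bound and OxaE is active, so *dovC* is transcribed.
So DovC is produced and active.
Itaconate is present, so KepH is inactive.
Diaminopimelate is absent, so ZorC is inactive.
With no repressor bound, *velD* is transcribed.
So VelD is produced and active.
ppGpp is present, so HolG is active.
With repressor HolG bound, *orvY* is not transcribed.
So OrvY is not produced.
With repressor VelD bound, *elnZ* is not transcribed.
So ElnZ is not produced.
With repressor DovC bound, *dovA* is not transcribed.
→ *dovA* is OFF in A.
Condition B:
Cellobiose is absent, so JalZ is active.
With repressor JalZ bound, *oxaE* is not transcribed.
So OxaE is not produced.
Required activator OxaE is absent, so *dovC* is not transcribed.
So DovC is not produced.
Itaconate is absent, so KepH is active.
Diaminopimelate is absent, so ZorC is inactive.
With repressor KepH bound, *velD* is not transcribed.
So VelD is not produced.
ppGpp is absent, so HolG is inactive.
With no repressor bound, *orvY* is transcribed.
So OrvY is produced and active.
No repressor is bound and OrvY is active, so *elnZ* is transcribed.
So ElnZ is produced and active.
No repressor is bound and ElnZ is active, so *dovA* is transcribed.
→ *dovA* is ON in B.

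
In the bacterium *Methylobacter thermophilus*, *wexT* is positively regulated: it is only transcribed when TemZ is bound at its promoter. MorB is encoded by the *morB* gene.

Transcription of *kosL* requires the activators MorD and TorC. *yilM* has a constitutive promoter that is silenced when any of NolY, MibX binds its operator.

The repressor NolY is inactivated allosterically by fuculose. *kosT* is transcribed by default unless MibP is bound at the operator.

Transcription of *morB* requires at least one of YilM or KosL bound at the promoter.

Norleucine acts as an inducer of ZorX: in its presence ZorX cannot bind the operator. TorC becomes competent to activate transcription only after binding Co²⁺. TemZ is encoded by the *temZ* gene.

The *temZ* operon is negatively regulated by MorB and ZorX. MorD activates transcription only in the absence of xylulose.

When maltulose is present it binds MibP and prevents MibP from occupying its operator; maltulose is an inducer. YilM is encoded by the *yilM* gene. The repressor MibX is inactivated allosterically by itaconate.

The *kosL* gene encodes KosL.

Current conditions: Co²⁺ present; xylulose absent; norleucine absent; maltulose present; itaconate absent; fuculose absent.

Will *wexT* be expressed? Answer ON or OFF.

OFF

Fuculose is absent, so NolY is active.
Itaconate is absent, so MibX is active.
With repressor NolY bound, *yilM* is not transcribed.
So YilM is not produced.
Xylulose is absent, so MorD is active.
Co²⁺ is present, so TorC is active.
No repressor is bound and MorD and TorC are active, so *kosL* is transcribed.
So KosL is produced and active.
Activator KosL is present, so *morB* is transcribed.
So MorB is produced and active.
Norleucine is absent, so ZorX is active.
With repressor MorB bound, *temZ* is not transcribed.
So TemZ is not produced.
Required activator TemZ is absent, so *wexT* is not transcribed.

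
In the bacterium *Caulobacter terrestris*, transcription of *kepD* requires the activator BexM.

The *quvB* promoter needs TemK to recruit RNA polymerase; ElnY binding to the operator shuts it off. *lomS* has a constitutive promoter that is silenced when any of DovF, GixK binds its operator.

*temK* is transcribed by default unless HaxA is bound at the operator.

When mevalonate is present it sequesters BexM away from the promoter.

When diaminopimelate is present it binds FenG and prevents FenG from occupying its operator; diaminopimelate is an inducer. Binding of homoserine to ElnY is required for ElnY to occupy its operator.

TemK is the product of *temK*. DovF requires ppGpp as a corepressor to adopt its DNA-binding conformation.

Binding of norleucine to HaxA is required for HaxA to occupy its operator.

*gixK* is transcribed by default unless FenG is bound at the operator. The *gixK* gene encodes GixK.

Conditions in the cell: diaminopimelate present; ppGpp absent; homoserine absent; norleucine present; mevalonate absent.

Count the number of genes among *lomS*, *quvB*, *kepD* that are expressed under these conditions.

1

ppGpp is absent, so DovF is inactive.
Diaminopimelate is present, so FenG is inactive.
With no repressor bound, *gixK* is transcribed.
So GixK is produced and active.
With repressor GixK bound, *lomS* is not transcribed.
→ *lomS* is OFF.
Norleucine is present, so HaxA is active.
With repressor HaxA bound, *temK* is not transcribed.
So TemK is not produced.
Homoserine is absent, so ElnY is inactive.
Required activator TemK is absent, so *quvB* is not transcribed.
→ *quvB* is OFF.
Mevalonate is absent, so BexM is active.
No repressor is bound and BexM is active, so *kepD* is transcribed.
→ *kepD* is ON.
1 of the 3 genes is transcribed.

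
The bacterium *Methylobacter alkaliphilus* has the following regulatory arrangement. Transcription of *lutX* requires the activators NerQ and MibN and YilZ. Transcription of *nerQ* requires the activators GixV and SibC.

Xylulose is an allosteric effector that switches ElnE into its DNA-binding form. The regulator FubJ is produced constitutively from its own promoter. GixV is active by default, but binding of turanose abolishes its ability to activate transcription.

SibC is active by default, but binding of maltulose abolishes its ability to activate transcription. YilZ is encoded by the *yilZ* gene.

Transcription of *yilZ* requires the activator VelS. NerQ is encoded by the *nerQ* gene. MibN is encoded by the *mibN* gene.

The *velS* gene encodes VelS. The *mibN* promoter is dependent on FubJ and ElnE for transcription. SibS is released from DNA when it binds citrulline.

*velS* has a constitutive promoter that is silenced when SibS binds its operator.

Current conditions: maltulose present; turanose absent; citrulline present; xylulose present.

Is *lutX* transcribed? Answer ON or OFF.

Turanose is absent, so GixV is active.
Maltulose is present, so SibC is inactive.
Required activator SibC is absent, so *nerQ* is not transcribed.
So NerQ is not produced.
FubJ is produced constitutively and is active.
Xylulose is present, so ElnE is active.
No repressor is bound and FubJ and ElnE are active, so *mibN* is transcribed.
So MibN is produced and active.
Citrulline is present, so SibS is inactive.
With no repressor bound, *velS* is transcribed.
So VelS is produced and active.
No repressor is bound and VelS is active, so *yilZ* is transcribed.
So YilZ is produced and active.
Required activator NerQ is absent, so *lutX* is not transcribed.

OFF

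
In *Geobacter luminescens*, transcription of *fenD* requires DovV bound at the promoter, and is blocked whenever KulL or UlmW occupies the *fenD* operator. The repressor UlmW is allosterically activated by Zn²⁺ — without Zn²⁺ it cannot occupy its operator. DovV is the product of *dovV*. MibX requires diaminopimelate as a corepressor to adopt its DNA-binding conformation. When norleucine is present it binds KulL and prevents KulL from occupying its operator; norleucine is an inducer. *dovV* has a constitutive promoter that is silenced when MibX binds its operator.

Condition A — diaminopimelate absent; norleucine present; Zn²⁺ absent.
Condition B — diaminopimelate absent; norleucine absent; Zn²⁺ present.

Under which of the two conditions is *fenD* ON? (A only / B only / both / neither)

Condition A:
Diaminopimelate is absent, so MibX is inactive.
With no repressor bound, *dovV* is transcribed.
So DovV is produced and active.
Norleucine is present, so KulL is inactive.
Zn²⁺ is absent, so UlmW is inactive.
No repressor is bound and DovV is active, so *fenD* is transcribed.
→ *fenD* is ON in A.
Condition B:
Diaminopimelate is absent, so MibX is inactive.
With no repressor bound, *dovV* is transcribed.
So DovV is produced and active.
Norleucine is absent, so KulL is active.
Zn²⁺ is present, so UlmW is active.
With repressor KulL bound, *fenD* is not transcribed.
→ *fenD* is OFF in B.

A only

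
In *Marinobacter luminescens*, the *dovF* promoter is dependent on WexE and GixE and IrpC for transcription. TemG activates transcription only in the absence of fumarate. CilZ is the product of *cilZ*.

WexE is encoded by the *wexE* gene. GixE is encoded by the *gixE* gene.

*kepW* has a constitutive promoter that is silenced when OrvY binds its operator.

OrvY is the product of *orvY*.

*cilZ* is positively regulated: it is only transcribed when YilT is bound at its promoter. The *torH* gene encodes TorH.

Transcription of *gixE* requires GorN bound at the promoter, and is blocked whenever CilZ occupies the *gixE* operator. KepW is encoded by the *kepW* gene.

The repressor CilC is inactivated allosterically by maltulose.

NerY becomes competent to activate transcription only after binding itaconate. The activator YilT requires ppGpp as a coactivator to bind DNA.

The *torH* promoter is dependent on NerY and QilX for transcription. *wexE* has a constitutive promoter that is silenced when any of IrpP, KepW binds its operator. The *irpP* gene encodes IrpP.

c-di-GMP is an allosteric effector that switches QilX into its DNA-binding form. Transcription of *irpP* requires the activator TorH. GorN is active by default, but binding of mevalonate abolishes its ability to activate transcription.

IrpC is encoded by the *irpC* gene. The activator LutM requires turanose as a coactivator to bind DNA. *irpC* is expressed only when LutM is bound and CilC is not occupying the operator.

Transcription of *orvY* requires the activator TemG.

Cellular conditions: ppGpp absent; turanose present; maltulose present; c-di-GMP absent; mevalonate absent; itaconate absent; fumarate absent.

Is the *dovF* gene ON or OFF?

Itaconate is absent, so NerY is inactive.
c-di-GMP is absent, so QilX is inactive.
Required activator NerY is absent, so *torH* is not transcribed.
So TorH is not produced.
Required activator TorH is absent, so *irpP* is not transcribed.
So IrpP is not produced.
Fumarate is absent, so TemG is active.
No repressor is bound and TemG is active, so *orvY* is transcribed.
So OrvY is produced and active.
With repressor OrvY bound, *kepW* is not transcribed.
So KepW is not produced.
With no repressor bound, *wexE* is transcribed.
So WexE is produced and active.
ppGpp is absent, so YilT is inactive.
Required activator YilT is absent, so *cilZ* is not transcribed.
So CilZ is not produced.
Mevalonate is absent, so GorN is active.
No repressor is bound and GorN is active, so *gixE* is transcribed.
So GixE is produced and active.
Maltulose is present, so CilC is inactive.
Turanose is present, so LutM is active.
No repressor is bound and LutM is active, so *irpC* is transcribed.
So IrpC is produced and active.
No repressor is bound and WexE and GixE and IrpC are active, so *dovF* is transcribed.

ON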